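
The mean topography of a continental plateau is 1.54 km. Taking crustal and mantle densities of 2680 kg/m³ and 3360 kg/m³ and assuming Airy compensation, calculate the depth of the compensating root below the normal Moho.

6.07 km

In Airy isostatic equilibrium: the weight of the topography is balanced by the buoyancy of the root, ρ_c h = (ρ_m − ρ_c) r.
r = h · ρ_c / (ρ_m − ρ_c) = 1.54 km × 2680 / (3360 − 2680) = 6.07 km.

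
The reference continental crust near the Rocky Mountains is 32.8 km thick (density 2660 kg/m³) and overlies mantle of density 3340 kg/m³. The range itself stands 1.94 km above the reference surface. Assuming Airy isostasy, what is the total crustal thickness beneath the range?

42.3 km

Root depth r = h ρ_c / (ρ_m − ρ_c) = 1.94 km × 2660 / 680 = 7.589 km.
Total thickness = T + h + r = 32.8 km + 1.94 km + 7.589 km = 42.3 km.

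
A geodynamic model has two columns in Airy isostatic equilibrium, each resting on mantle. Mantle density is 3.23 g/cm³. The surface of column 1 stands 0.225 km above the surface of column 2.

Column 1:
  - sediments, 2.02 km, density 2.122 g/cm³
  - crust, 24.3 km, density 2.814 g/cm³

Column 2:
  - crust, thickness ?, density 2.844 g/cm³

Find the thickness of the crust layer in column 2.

Take the compensation level at the base of the deeper column (depth z_c below the surface of column 1) and equate Σ ρ_i t_i down to z_c; mantle fills any gap and the z_c terms cancel.
Column 1: 2.02×2.122 + 24.3×2.814 + (z_c − 26.32)×3.23
Column 2: 0.225×0 + x×2.844 + (z_c − 0.225 − 0 − x)×3.23
The z_c×3.23 term appears on both sides and cancels. Collect the known terms of each column as K = Σ(ρt)_known − 3.23 × (depth of known layers): K_1 = 72.66664 − 3.23×26.32 = −12.34696; K_2 = 0 − 3.23×(0.225 + 0) = −0.72675.
Balance: K_1 = K_2 − x×(3.23 − 2.844), so x = (K_2 − K_1)/(3.23 − 2.844) = 11.6202/0.386 = 30.1 km.

30.1 km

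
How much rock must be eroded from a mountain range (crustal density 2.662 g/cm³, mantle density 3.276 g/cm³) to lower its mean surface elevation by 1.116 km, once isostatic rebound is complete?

5.95 km

Net drop Δ = e − u = e − e ρ_c/ρ_m = e (ρ_m − ρ_c)/ρ_m.
e = Δ ρ_m/(ρ_m − ρ_c) = 1.116 km × 3.276/0.614 = 5.95 km.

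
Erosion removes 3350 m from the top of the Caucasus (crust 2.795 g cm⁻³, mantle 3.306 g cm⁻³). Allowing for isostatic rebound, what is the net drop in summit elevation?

518 m

Rebound u = e ρ_c/ρ_m = 3350 m × 2.795/3.306 = 2832 m.
Net surface drop = e − u = 3350 m − 2832 m = e (ρ_m − ρ_c)/ρ_m = 518 m.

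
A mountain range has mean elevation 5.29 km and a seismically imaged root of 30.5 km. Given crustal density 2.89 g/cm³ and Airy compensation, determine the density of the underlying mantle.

3.39 g/cm³

Airy balance: ρ_c h = (ρ_m − ρ_c) r → ρ_m = ρ_c (1 + h/r).
ρ_m = 2.89 × (1 + 5.29 km/30.5 km) = 3.39 g/cm³.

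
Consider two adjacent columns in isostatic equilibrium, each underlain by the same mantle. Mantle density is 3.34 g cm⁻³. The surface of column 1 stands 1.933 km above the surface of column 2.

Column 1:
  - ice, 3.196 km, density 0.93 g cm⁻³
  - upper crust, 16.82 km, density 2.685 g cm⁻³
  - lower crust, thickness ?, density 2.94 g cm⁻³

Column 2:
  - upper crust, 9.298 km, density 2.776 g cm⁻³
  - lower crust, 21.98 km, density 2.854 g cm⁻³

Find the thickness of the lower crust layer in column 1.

Take the compensation level at the base of the deeper column (depth z_c below the surface of column 1) and equate Σ ρ_i t_i down to z_c; mantle fills any gap and the z_c terms cancel.
Column 1: 3.196×0.93 + 16.82×2.685 + x×2.94 + (z_c − 20.016 − x)×3.34
Column 2: 1.933×0 + 9.298×2.776 + 21.98×2.854 + (z_c − 1.933 − 31.278)×3.34
The z_c×3.34 term appears on both sides and cancels. Collect the known terms of each column as K = Σ(ρt)_known − 3.34 × (depth of known layers): K_1 = 48.13398 − 3.34×20.016 = −18.71946; K_2 = 88.542168 − 3.34×(1.933 + 31.278) = −22.382572.
Balance: K_1 − x×(3.34 − 2.94) = K_2, so x = (K_1 − K_2)/(3.34 − 2.94) = 3.66311/0.4 = 9.16 km.

9.16 km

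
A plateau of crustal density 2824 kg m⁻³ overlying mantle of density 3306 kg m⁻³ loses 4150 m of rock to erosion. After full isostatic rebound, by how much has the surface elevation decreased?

605 m

Rebound u = e ρ_c/ρ_m = 4150 m × 2824/3306 = 3545 m.
Net surface drop = e − u = 4150 m − 3545 m = e (ρ_m − ρ_c)/ρ_m = 605 m.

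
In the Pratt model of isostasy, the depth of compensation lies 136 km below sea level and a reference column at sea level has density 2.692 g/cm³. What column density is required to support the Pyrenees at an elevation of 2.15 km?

2.65 g/cm³

Pratt balance: ρ_ref D = ρ (D + h).
ρ = ρ_ref D/(D + h) = 2.692 × 136 km/(136 km + 2.15 km) = 2.65 g/cm³.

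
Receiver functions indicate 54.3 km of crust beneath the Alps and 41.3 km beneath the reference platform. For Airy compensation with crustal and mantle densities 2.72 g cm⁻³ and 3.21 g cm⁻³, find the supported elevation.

Excess crust Δ = 54.3 km − 41.3 km = 13 km, split between elevation h and root r with h + r = Δ.
Airy balance ρ_c h = (ρ_m − ρ_c) r gives r = h ρ_c/(ρ_m − ρ_c), so h (1 + ρ_c/(ρ_m − ρ_c)) = Δ, i.e. h = Δ (ρ_m − ρ_c)/ρ_m.
h = 13 km × 0.49/3.21 = 1.98 km.

1.98 km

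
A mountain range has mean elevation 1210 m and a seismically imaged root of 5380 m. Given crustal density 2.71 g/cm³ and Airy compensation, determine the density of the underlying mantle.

Airy balance: ρ_c h = (ρ_m − ρ_c) r → ρ_m = ρ_c (1 + h/r).
ρ_m = 2.71 × (1 + 1210 m/5380 m) = 3.32 g/cm³.

3.32 g/cm³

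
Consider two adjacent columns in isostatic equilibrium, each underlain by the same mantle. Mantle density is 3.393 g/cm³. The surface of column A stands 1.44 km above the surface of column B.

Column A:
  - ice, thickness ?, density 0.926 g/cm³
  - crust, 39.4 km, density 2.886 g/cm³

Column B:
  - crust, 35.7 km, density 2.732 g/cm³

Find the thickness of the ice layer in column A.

Take the compensation level at the base of the deeper column (depth z_c below the surface of column A) and equate Σ ρ_i t_i down to z_c; mantle fills any gap and the z_c terms cancel.
Column A: x×0.926 + 39.4×2.886 + (z_c − 39.4 − x)×3.393
Column B: 1.44×0 + 35.7×2.732 + (z_c − 1.44 − 35.7)×3.393
The z_c×3.393 term appears on both sides and cancels. Collect the known terms of each column as K = Σ(ρt)_known − 3.393 × (depth of known layers): K_A = 113.7084 − 3.393×39.4 = −19.9758; K_B = 97.5324 − 3.393×(1.44 + 35.7) = −28.48362.
Balance: K_A − x×(3.393 − 0.926) = K_B, so x = (K_A − K_B)/(3.393 − 0.926) = 8.50782/2.467 = 3.45 km.

3.45 km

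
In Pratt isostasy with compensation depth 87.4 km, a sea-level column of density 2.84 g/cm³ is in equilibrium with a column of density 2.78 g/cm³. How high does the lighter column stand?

1.89 km

ρ_ref D = ρ (D + h) → h = D (ρ_ref − ρ)/ρ.
h = 87.4 km × (2.84 − 2.78)/2.78 = 1.89 km.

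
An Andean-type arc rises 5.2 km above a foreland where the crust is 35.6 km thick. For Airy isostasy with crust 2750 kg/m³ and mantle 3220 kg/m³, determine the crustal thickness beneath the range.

Root depth r = h ρ_c / (ρ_m − ρ_c) = 5.2 km × 2750 / 470 = 30.43 km.
Total thickness = T + h + r = 35.6 km + 5.2 km + 30.43 km = 71.2 km.

71.2 km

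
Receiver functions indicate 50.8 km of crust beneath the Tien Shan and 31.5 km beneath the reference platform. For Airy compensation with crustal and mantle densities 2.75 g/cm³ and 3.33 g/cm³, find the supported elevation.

Excess crust Δ = 50.8 km − 31.5 km = 19.3 km, split between elevation h and root r with h + r = Δ.
Airy balance ρ_c h = (ρ_m − ρ_c) r gives r = h ρ_c/(ρ_m − ρ_c), so h (1 + ρ_c/(ρ_m − ρ_c)) = Δ, i.e. h = Δ (ρ_m − ρ_c)/ρ_m.
h = 19.3 km × 0.58/3.33 = 3.36 km.

3.36 km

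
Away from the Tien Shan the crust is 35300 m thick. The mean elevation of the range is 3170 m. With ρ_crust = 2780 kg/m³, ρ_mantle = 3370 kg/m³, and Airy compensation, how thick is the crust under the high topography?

53400 m

Root depth r = h ρ_c / (ρ_m − ρ_c) = 3170 m × 2780 / 590 = 14940 m.
Total thickness = T + h + r = 35300 m + 3170 m + 14940 m = 53400 m.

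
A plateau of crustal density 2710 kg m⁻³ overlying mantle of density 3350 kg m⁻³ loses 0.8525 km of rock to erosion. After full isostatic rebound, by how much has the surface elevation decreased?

Rebound u = e ρ_c/ρ_m = 0.8525 km × 2710/3350 = 0.6896 km.
Net surface drop = e − u = 0.8525 km − 0.6896 km = e (ρ_m − ρ_c)/ρ_m = 0.163 km.

0.163 km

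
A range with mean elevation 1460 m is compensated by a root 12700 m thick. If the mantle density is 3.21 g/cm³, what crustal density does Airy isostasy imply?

2.88 g/cm³

ρ_c h = (ρ_m − ρ_c) r → ρ_c (h + r) = ρ_m r → ρ_c = ρ_m r / (h + r).
ρ_c = 3.21 × 12700 m / (1460 m + 12700 m) = 2.88 g/cm³.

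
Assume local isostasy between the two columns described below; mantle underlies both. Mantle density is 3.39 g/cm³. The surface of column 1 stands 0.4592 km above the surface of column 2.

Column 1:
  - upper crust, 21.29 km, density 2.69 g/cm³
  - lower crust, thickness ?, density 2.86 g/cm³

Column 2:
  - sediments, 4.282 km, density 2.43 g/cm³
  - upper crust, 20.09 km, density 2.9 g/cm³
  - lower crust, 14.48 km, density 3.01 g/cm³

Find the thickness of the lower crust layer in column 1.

11.5 km

Take the compensation level at the base of the deeper column (depth z_c below the surface of column 1) and equate Σ ρ_i t_i down to z_c; mantle fills any gap and the z_c terms cancel.
Column 1: 21.29×2.69 + x×2.86 + (z_c − 21.29 − x)×3.39
Column 2: 0.4592×0 + 4.282×2.43 + 20.09×2.9 + 14.48×3.01 + (z_c − 0.4592 − 38.852)×3.39
The z_c×3.39 term appears on both sides and cancels. Collect the known terms of each column as K = Σ(ρt)_known − 3.39 × (depth of known layers): K_1 = 57.2701 − 3.39×21.29 = −14.903; K_2 = 112.25106 − 3.39×(0.4592 + 38.852) = −21.013908.
Balance: K_1 − x×(3.39 − 2.86) = K_2, so x = (K_1 − K_2)/(3.39 − 2.86) = 6.11091/0.53 = 11.5 km.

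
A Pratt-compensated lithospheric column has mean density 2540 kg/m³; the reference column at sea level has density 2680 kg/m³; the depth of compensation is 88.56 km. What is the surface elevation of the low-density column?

4.88 km

ρ_ref D = ρ (D + h) → h = D (ρ_ref − ρ)/ρ.
h = 88.56 km × (2680 − 2540)/2540 = 4.88 km.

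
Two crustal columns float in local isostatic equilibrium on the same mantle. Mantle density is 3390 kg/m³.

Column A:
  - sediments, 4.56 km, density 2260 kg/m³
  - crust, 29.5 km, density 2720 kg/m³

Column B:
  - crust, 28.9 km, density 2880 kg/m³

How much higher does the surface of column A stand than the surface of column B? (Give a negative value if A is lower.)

For any compensation level in the mantle, the mantle terms cancel and isostasy reduces to e = (Σt_A − Σt_B) − (Σ(ρt)_A − Σ(ρt)_B) / ρ_m.
Σt_A = 34.06 km; Σt_B = 28.9 km; Σ(ρt)_A = 90545.6; Σ(ρt)_B = 83232 (in km·kg/m³).
e = (34.06 − 28.9) − (90545.6 − 83232) / 3390 = 3 km.

3 km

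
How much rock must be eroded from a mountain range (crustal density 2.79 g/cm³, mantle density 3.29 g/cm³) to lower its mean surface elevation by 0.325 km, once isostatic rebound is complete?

Net drop Δ = e − u = e − e ρ_c/ρ_m = e (ρ_m − ρ_c)/ρ_m.
e = Δ ρ_m/(ρ_m − ρ_c) = 0.325 km × 3.29/0.5 = 2.14 km.

2.14 km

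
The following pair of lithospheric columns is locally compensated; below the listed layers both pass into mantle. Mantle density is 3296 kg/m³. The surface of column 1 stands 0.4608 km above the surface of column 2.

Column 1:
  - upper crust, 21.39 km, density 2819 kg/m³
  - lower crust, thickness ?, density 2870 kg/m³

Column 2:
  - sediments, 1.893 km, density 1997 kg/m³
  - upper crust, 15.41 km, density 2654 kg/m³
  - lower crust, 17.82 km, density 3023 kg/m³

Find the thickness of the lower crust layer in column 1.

Take the compensation level at the base of the deeper column (depth z_c below the surface of column 1) and equate Σ ρ_i t_i down to z_c; mantle fills any gap and the z_c terms cancel.
Column 1: 21.39×2819 + x×2870 + (z_c − 21.39 − x)×3296
Column 2: 0.4608×0 + 1.893×1997 + 15.41×2654 + 17.82×3023 + (z_c − 0.4608 − 35.123)×3296
The z_c×3296 term appears on both sides and cancels. Collect the known terms of each column as K = Σ(ρt)_known − 3296 × (depth of known layers): K_1 = 60298.41 − 3296×21.39 = −10203.03; K_2 = 98548.321 − 3296×(0.4608 + 35.123) = −18735.8838.
Balance: K_1 − x×(3296 − 2870) = K_2, so x = (K_1 − K_2)/(3296 − 2870) = 8532.85/426 = 20 km.

20 km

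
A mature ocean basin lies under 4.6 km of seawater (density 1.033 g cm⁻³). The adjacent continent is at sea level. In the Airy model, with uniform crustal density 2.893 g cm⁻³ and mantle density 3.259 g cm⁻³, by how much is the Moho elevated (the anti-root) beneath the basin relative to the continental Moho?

Isostatic balance requires: replacing crust with seawater at the top is compensated by replacing crust with mantle at the base: d (ρ_c − ρ_w) = a (ρ_m − ρ_c).
a = d (ρ_c − ρ_w)/(ρ_m − ρ_c) = 4.6 km × 1.86/0.366 = 23.4 km.

23.4 km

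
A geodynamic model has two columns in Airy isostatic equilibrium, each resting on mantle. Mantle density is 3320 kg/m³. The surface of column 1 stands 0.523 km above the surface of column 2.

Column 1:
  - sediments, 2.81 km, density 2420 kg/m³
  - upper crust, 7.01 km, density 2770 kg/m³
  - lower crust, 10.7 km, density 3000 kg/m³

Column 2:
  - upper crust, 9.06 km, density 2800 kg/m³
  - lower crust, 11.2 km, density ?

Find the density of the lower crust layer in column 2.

Take the compensation level at the base of the deeper column (depth z_c below the surface of column 1) and equate Σ ρ_i t_i down to z_c; mantle fills any gap and the z_c terms cancel.
Column 1: 2.81×2420 + 7.01×2770 + 10.7×3000 + (z_c − 20.52)×3320
Column 2: 0.523×0 + 9.06×2800 + 11.2×ρ + (z_c − 0.523 − 20.26)×3320
The z_c×3320 term appears on both sides and cancels. Collect the known terms of each column as K = Σ(ρt)_known − 3320 × (depth of known layers): K_1 = 58317.9 − 3320×20.52 = −9808.5; K_2 = 25368 − 3320×(0.523 + 20.26) = −43631.56.
Balance: K_1 = K_2 + 11.2×ρ, so ρ = (K_1 − K_2)/11.2 = 33823.1/11.2 = 3020 kg/m³.

3020 kg/m³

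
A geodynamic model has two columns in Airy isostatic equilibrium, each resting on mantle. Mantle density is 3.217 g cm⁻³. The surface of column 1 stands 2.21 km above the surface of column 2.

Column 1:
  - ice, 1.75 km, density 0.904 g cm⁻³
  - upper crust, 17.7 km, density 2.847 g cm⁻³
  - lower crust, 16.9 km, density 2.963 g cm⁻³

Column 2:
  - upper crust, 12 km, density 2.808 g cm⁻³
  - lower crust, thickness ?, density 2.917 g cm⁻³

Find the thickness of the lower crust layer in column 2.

Take the compensation level at the base of the deeper column (depth z_c below the surface of column 1) and equate Σ ρ_i t_i down to z_c; mantle fills any gap and the z_c terms cancel.
Column 1: 1.75×0.904 + 17.7×2.847 + 16.9×2.963 + (z_c − 36.35)×3.217
Column 2: 2.21×0 + 12×2.808 + x×2.917 + (z_c − 2.21 − 12 − x)×3.217
The z_c×3.217 term appears on both sides and cancels. Collect the known terms of each column as K = Σ(ρt)_known − 3.217 × (depth of known layers): K_1 = 102.0486 − 3.217×36.35 = −14.88935; K_2 = 33.696 − 3.217×(2.21 + 12) = −12.01757.
Balance: K_1 = K_2 − x×(3.217 − 2.917), so x = (K_2 − K_1)/(3.217 − 2.917) = 2.87178/0.3 = 9.57 km.

9.57 km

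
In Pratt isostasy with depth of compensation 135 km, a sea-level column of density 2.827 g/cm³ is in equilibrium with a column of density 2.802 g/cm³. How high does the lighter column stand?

1.2 km

ρ_ref D = ρ (D + h) → h = D (ρ_ref − ρ)/ρ.
h = 135 km × (2.827 − 2.802)/2.802 = 1.2 km.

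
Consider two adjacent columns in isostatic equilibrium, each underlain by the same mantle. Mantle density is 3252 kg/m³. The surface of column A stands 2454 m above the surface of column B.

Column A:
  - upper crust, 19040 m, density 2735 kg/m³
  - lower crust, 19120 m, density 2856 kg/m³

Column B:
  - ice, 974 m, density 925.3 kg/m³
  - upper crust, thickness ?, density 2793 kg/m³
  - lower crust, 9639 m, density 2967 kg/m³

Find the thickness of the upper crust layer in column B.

9630 m

Take the compensation level at the base of the deeper column (depth z_c below the surface of column A) and equate Σ ρ_i t_i down to z_c; mantle fills any gap and the z_c terms cancel.
Column A: 19040×2735 + 19120×2856 + (z_c − 38160)×3252
Column B: 2454×0 + 974×925.3 + x×2793 + 9639×2967 + (z_c − 2454 − 10613 − x)×3252
The z_c×3252 term appears on both sides and cancels. Collect the known terms of each column as K = Σ(ρt)_known − 3252 × (depth of known layers): K_A = 106681120 − 3252×38160 = −17415200; K_B = 29500155.2 − 3252×(2454 + 10613) = −12993728.8.
Balance: K_A = K_B − x×(3252 − 2793), so x = (K_B − K_A)/(3252 − 2793) = 4421470/459 = 9630 m.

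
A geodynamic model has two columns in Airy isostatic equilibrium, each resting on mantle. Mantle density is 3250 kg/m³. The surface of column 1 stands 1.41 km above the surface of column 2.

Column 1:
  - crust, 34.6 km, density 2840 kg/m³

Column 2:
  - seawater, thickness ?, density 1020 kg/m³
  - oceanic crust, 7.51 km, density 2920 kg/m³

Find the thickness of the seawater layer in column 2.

Take the compensation level at the base of the deeper column (depth z_c below the surface of column 1) and equate Σ ρ_i t_i down to z_c; mantle fills any gap and the z_c terms cancel.
Column 1: 34.6×2840 + (z_c − 34.6)×3250
Column 2: 1.41×0 + x×1020 + 7.51×2920 + (z_c − 1.41 − 7.51 − x)×3250
The z_c×3250 term appears on both sides and cancels. Collect the known terms of each column as K = Σ(ρt)_known − 3250 × (depth of known layers): K_1 = 98264 − 3250×34.6 = −14186; K_2 = 21929.2 − 3250×(1.41 + 7.51) = −7060.8.
Balance: K_1 = K_2 − x×(3250 − 1020), so x = (K_2 − K_1)/(3250 − 1020) = 7125.2/2230 = 3.2 km.

3.2 km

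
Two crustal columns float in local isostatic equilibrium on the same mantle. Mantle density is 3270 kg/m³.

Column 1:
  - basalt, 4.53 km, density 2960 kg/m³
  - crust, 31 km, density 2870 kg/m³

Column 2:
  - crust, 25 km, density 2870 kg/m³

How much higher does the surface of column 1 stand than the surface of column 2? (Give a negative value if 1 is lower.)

For any compensation level in the mantle, the mantle terms cancel and isostasy reduces to e = (Σt_1 − Σt_2) − (Σ(ρt)_1 − Σ(ρt)_2) / ρ_m.
Σt_1 = 35.53 km; Σt_2 = 25 km; Σ(ρt)_1 = 102378.8; Σ(ρt)_2 = 71750 (in km·kg/m³).
e = (35.53 − 25) − (102378.8 − 71750) / 3270 = 1.16 km.

1.16 km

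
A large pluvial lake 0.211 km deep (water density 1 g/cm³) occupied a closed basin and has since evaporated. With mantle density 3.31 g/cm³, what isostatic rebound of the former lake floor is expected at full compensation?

u = d ρ_w/ρ_m = 0.211 km × 1/3.31 = 0.0637 km.

0.0637 km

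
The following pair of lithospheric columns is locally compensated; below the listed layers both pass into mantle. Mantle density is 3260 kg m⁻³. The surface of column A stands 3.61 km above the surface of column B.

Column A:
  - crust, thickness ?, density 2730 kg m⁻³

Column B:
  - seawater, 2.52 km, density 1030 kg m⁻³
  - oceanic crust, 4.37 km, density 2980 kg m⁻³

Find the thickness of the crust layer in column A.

35.1 km

Take the compensation level at the base of the deeper column (depth z_c below the surface of column A) and equate Σ ρ_i t_i down to z_c; mantle fills any gap and the z_c terms cancel.
Column A: x×2730 + (z_c − 0 − x)×3260
Column B: 3.61×0 + 2.52×1030 + 4.37×2980 + (z_c − 3.61 − 6.89)×3260
The z_c×3260 term appears on both sides and cancels. Collect the known terms of each column as K = Σ(ρt)_known − 3260 × (depth of known layers): K_A = 0 − 3260×0 = 0; K_B = 15618.2 − 3260×(3.61 + 6.89) = −18611.8.
Balance: K_A − x×(3260 − 2730) = K_B, so x = (K_A − K_B)/(3260 − 2730) = 18611.8/530 = 35.1 km.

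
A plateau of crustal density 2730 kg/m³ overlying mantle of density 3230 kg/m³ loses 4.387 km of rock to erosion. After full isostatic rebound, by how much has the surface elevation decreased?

0.679 km

Rebound u = e ρ_c/ρ_m = 4.387 km × 2730/3230 = 3.708 km.
Net surface drop = e − u = 4.387 km − 3.708 km = e (ρ_m − ρ_c)/ρ_m = 0.679 km.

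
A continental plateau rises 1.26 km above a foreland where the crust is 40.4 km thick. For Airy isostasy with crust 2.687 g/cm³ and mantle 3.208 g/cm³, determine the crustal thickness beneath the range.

48.2 km

Root depth r = h ρ_c / (ρ_m − ρ_c) = 1.26 km × 2.687 / 0.521 = 6.498 km.
Total thickness = T + h + r = 40.4 km + 1.26 km + 6.498 km = 48.2 km.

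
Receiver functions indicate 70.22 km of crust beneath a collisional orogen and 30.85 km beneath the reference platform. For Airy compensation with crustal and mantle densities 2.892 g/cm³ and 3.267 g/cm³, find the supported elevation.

Excess crust Δ = 70.22 km − 30.85 km = 39.37 km, split between elevation h and root r with h + r = Δ.
Airy balance ρ_c h = (ρ_m − ρ_c) r gives r = h ρ_c/(ρ_m − ρ_c), so h (1 + ρ_c/(ρ_m − ρ_c)) = Δ, i.e. h = Δ (ρ_m − ρ_c)/ρ_m.
h = 39.37 km × 0.375/3.267 = 4.52 km.

4.52 km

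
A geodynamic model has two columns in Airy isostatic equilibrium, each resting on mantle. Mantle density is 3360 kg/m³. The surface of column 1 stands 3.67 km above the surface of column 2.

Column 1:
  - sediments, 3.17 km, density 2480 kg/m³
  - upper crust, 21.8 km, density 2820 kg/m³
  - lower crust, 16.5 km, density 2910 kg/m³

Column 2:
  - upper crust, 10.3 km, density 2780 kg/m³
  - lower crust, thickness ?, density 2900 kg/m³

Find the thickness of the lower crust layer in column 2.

Take the compensation level at the base of the deeper column (depth z_c below the surface of column 1) and equate Σ ρ_i t_i down to z_c; mantle fills any gap and the z_c terms cancel.
Column 1: 3.17×2480 + 21.8×2820 + 16.5×2910 + (z_c − 41.47)×3360
Column 2: 3.67×0 + 10.3×2780 + x×2900 + (z_c − 3.67 − 10.3 − x)×3360
The z_c×3360 term appears on both sides and cancels. Collect the known terms of each column as K = Σ(ρt)_known − 3360 × (depth of known layers): K_1 = 117352.6 − 3360×41.47 = −21986.6; K_2 = 28634 − 3360×(3.67 + 10.3) = −18305.2.
Balance: K_1 = K_2 − x×(3360 − 2900), so x = (K_2 − K_1)/(3360 − 2900) = 3681.4/460 = 8 km.

8 km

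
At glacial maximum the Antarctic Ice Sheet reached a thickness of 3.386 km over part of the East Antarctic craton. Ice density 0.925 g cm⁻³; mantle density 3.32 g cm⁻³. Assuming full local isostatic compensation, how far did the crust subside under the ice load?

Balancing pressure at the compensation depth: the ice load ρ_ice t is balanced by mantle displaced below, ρ_m s.
s = t ρ_ice / ρ_m = 3.386 km × 0.925/3.32 = 0.943 km.

0.943 km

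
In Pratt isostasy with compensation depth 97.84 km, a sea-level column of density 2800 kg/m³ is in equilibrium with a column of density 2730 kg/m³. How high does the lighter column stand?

2.51 km

ρ_ref D = ρ (D + h) → h = D (ρ_ref − ρ)/ρ.
h = 97.84 km × (2800 − 2730)/2730 = 2.51 km.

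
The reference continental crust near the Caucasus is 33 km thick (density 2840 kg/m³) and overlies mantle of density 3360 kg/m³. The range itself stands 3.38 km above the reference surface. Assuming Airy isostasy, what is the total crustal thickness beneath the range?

Root depth r = h ρ_c / (ρ_m − ρ_c) = 3.38 km × 2840 / 520 = 18.46 km.
Total thickness = T + h + r = 33 km + 3.38 km + 18.46 km = 54.8 km.

54.8 km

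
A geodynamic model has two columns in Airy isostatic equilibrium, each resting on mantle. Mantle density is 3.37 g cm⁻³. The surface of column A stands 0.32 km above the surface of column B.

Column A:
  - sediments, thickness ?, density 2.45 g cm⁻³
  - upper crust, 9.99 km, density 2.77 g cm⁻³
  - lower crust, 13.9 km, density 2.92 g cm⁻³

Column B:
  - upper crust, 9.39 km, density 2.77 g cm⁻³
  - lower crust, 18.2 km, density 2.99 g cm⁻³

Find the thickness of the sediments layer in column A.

1.5 km

Take the compensation level at the base of the deeper column (depth z_c below the surface of column A) and equate Σ ρ_i t_i down to z_c; mantle fills any gap and the z_c terms cancel.
Column A: x×2.45 + 9.99×2.77 + 13.9×2.92 + (z_c − 23.89 − x)×3.37
Column B: 0.32×0 + 9.39×2.77 + 18.2×2.99 + (z_c − 0.32 − 27.59)×3.37
The z_c×3.37 term appears on both sides and cancels. Collect the known terms of each column as K = Σ(ρt)_known − 3.37 × (depth of known layers): K_A = 68.2603 − 3.37×23.89 = −12.249; K_B = 80.4283 − 3.37×(0.32 + 27.59) = −13.6284.
Balance: K_A − x×(3.37 − 2.45) = K_B, so x = (K_A − K_B)/(3.37 − 2.45) = 1.3794/0.92 = 1.5 km.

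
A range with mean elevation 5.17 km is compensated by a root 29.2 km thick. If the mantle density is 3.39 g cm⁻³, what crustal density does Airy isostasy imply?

ρ_c h = (ρ_m − ρ_c) r → ρ_c (h + r) = ρ_m r → ρ_c = ρ_m r / (h + r).
ρ_c = 3.39 × 29.2 km / (5.17 km + 29.2 km) = 2.88 g cm⁻³.

2.88 g cm⁻³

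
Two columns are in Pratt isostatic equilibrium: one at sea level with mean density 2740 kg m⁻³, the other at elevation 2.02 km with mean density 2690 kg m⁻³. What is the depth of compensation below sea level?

109 km

ρ_ref D = ρ (D + h) → D (ρ_ref − ρ) = ρ h.
D = ρ h/(ρ_ref − ρ) = 2690 × 2.02 km/(2740 − 2690) = 109 km.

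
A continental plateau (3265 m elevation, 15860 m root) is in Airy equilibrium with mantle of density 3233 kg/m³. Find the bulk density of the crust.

ρ_c h = (ρ_m − ρ_c) r → ρ_c (h + r) = ρ_m r → ρ_c = ρ_m r / (h + r).
ρ_c = 3233 × 15860 m / (3265 m + 15860 m) = 2680 kg/m³.

2680 kg/m³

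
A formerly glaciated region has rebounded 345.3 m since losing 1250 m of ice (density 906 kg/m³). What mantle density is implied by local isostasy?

ρ_m = ρ_ice t / u = 906 × 1250 m/345.3 m = 3280 kg/m³.

3280 kg/m³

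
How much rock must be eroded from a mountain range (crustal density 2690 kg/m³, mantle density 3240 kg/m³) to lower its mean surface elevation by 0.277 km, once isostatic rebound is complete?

1.63 km

Net drop Δ = e − u = e − e ρ_c/ρ_m = e (ρ_m − ρ_c)/ρ_m.
e = Δ ρ_m/(ρ_m − ρ_c) = 0.277 km × 3240/550 = 1.63 km.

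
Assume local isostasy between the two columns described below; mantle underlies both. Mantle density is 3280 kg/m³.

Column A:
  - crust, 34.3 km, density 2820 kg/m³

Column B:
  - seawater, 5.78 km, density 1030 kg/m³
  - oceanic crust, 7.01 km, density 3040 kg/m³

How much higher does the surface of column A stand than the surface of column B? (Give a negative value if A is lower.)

For any compensation level in the mantle, the mantle terms cancel and isostasy reduces to e = (Σt_A − Σt_B) − (Σ(ρt)_A − Σ(ρt)_B) / ρ_m.
Σt_A = 34.3 km; Σt_B = 12.79 km; Σ(ρt)_A = 96726; Σ(ρt)_B = 27263.8 (in km·kg/m³).
e = (34.3 − 12.79) − (96726 − 27263.8) / 3280 = 0.333 km.

0.333 km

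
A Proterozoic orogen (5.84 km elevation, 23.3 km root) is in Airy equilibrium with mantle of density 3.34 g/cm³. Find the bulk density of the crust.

ρ_c h = (ρ_m − ρ_c) r → ρ_c (h + r) = ρ_m r → ρ_c = ρ_m r / (h + r).
ρ_c = 3.34 × 23.3 km / (5.84 km + 23.3 km) = 2.67 g/cm³.

2.67 g/cm³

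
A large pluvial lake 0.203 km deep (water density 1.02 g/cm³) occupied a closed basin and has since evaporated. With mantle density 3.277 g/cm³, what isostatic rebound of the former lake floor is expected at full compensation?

u = d ρ_w/ρ_m = 0.203 km × 1.02/3.277 = 0.0632 km.

0.0632 km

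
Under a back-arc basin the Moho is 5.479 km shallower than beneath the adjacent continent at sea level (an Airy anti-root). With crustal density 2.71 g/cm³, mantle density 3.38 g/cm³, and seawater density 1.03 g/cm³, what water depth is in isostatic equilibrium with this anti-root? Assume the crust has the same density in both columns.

Replacing a thickness d of crust by seawater at the top must be balanced by replacing crust with mantle at the base: d (ρ_c − ρ_w) = a (ρ_m − ρ_c).
d = a (ρ_m − ρ_c)/(ρ_c − ρ_w) = 5.479 km × 0.67/1.68 = 2.19 km.

2.19 km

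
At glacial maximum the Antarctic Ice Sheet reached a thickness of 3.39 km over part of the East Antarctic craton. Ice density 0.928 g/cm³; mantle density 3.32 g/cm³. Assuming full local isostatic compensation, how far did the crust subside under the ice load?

In Airy isostatic equilibrium: the ice load ρ_ice t is balanced by mantle displaced below, ρ_m s.
s = t ρ_ice / ρ_m = 3.39 km × 0.928/3.32 = 0.948 km.

0.948 km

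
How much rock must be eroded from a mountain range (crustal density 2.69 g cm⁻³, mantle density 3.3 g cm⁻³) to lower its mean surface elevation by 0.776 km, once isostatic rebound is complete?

4.2 km

Net drop Δ = e − u = e − e ρ_c/ρ_m = e (ρ_m − ρ_c)/ρ_m.
e = Δ ρ_m/(ρ_m − ρ_c) = 0.776 km × 3.3/0.61 = 4.2 km.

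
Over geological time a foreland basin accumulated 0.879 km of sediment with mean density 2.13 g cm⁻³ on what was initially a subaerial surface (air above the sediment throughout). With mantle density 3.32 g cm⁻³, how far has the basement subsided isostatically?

Subaerial load: s = t ρ_sed / ρ_m = 0.879 km × 2.13/3.32 = 0.564 km.

0.564 km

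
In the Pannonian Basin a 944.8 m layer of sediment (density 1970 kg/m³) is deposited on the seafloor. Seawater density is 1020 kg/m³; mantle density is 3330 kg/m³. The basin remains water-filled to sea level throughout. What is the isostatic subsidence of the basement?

Submarine loading: the sediment displaces seawater, and the subsidence is in turn flooded, so s (ρ_m − ρ_w) = t (ρ_sed − ρ_w).
s = 944.8 m × (1970 − 1020) / (3330 − 1020) = 389 m.

389 m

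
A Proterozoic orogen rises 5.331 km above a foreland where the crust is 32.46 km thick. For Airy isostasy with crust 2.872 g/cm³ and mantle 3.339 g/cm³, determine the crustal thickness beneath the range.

70.6 km

Root depth r = h ρ_c / (ρ_m − ρ_c) = 5.331 km × 2.872 / 0.467 = 32.79 km.
Total thickness = T + h + r = 32.46 km + 5.331 km + 32.79 km = 70.6 km.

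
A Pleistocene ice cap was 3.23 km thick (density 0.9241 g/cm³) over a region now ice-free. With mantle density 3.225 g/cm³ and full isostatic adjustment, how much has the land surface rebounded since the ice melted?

0.926 km

Removing the load lets mantle flow back in; uplift u satisfies ρ_ice t = ρ_m u.
u = t ρ_ice/ρ_m = 3.23 km × 0.9241/3.225 = 0.926 km.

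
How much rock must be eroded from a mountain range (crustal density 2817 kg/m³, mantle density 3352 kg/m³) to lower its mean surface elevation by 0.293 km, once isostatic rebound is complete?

Net drop Δ = e − u = e − e ρ_c/ρ_m = e (ρ_m − ρ_c)/ρ_m.
e = Δ ρ_m/(ρ_m − ρ_c) = 0.293 km × 3352/535 = 1.84 km.

1.84 km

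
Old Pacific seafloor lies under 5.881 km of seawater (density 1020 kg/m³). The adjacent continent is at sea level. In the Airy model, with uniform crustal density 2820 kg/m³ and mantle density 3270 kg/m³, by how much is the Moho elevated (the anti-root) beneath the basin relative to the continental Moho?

By Archimedes' principle applied to the lithosphere: replacing crust with seawater at the top is compensated by replacing crust with mantle at the base: d (ρ_c − ρ_w) = a (ρ_m − ρ_c).
a = d (ρ_c − ρ_w)/(ρ_m − ρ_c) = 5.881 km × 1800/450 = 23.5 km.

23.5 km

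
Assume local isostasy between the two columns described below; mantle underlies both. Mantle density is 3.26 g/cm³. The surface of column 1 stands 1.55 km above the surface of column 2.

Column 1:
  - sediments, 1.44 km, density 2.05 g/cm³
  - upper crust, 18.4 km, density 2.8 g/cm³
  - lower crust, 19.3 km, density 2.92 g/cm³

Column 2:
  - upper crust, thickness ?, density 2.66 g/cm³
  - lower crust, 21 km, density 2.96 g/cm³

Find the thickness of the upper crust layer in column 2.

9.03 km

Take the compensation level at the base of the deeper column (depth z_c below the surface of column 1) and equate Σ ρ_i t_i down to z_c; mantle fills any gap and the z_c terms cancel.
Column 1: 1.44×2.05 + 18.4×2.8 + 19.3×2.92 + (z_c − 39.14)×3.26
Column 2: 1.55×0 + x×2.66 + 21×2.96 + (z_c − 1.55 − 21 − x)×3.26
The z_c×3.26 term appears on both sides and cancels. Collect the known terms of each column as K = Σ(ρt)_known − 3.26 × (depth of known layers): K_1 = 110.828 − 3.26×39.14 = −16.7684; K_2 = 62.16 − 3.26×(1.55 + 21) = −11.353.
Balance: K_1 = K_2 − x×(3.26 − 2.66), so x = (K_2 − K_1)/(3.26 − 2.66) = 5.4154/0.6 = 9.03 km.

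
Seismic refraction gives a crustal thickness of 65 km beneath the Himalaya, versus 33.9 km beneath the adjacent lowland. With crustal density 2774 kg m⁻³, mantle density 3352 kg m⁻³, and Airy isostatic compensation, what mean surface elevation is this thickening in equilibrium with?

Excess crust Δ = 65 km − 33.9 km = 31.1 km, split between elevation h and root r with h + r = Δ.
Airy balance ρ_c h = (ρ_m − ρ_c) r gives r = h ρ_c/(ρ_m − ρ_c), so h (1 + ρ_c/(ρ_m − ρ_c)) = Δ, i.e. h = Δ (ρ_m − ρ_c)/ρ_m.
h = 31.1 km × 578/3352 = 5.36 km.

5.36 km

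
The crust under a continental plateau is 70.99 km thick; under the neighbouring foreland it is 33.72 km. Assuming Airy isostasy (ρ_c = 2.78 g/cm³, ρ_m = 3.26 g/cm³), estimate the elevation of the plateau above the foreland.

Excess crust Δ = 70.99 km − 33.72 km = 37.27 km, split between elevation h and root r with h + r = Δ.
Airy balance ρ_c h = (ρ_m − ρ_c) r gives r = h ρ_c/(ρ_m − ρ_c), so h (1 + ρ_c/(ρ_m − ρ_c)) = Δ, i.e. h = Δ (ρ_m − ρ_c)/ρ_m.
h = 37.27 km × 0.48/3.26 = 5.49 km.

5.49 km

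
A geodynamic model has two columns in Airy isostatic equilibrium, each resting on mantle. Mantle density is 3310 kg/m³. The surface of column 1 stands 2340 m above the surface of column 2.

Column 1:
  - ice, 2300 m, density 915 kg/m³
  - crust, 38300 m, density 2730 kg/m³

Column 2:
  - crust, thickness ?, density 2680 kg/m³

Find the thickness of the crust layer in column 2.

Take the compensation level at the base of the deeper column (depth z_c below the surface of column 1) and equate Σ ρ_i t_i down to z_c; mantle fills any gap and the z_c terms cancel.
Column 1: 2300×915 + 38300×2730 + (z_c − 40600)×3310
Column 2: 2340×0 + x×2680 + (z_c − 2340 − 0 − x)×3310
The z_c×3310 term appears on both sides and cancels. Collect the known terms of each column as K = Σ(ρt)_known − 3310 × (depth of known layers): K_1 = 106663500 − 3310×40600 = −27722500; K_2 = 0 − 3310×(2340 + 0) = −7745400.
Balance: K_1 = K_2 − x×(3310 − 2680), so x = (K_2 − K_1)/(3310 − 2680) = 19977100/630 = 31700 m.

31700 m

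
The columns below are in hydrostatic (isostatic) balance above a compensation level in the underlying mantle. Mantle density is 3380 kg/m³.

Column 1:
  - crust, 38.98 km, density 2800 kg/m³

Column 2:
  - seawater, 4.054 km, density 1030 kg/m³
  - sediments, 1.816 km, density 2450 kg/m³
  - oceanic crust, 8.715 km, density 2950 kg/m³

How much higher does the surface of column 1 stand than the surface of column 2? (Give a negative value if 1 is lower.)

2.26 km

For any compensation level in the mantle, the mantle terms cancel and isostasy reduces to e = (Σt_1 − Σt_2) − (Σ(ρt)_1 − Σ(ρt)_2) / ρ_m.
Σt_1 = 38.98 km; Σt_2 = 14.585 km; Σ(ρt)_1 = 109144; Σ(ρt)_2 = 34334.07 (in km·kg/m³).
e = (38.98 − 14.585) − (109144 − 34334.07) / 3380 = 2.26 km.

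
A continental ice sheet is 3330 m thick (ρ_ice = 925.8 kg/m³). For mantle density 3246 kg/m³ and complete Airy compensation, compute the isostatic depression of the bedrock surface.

By Archimedes' principle applied to the lithosphere: the ice load ρ_ice t is balanced by mantle displaced below, ρ_m s.
s = t ρ_ice / ρ_m = 3330 m × 925.8/3246 = 950 m.

950 m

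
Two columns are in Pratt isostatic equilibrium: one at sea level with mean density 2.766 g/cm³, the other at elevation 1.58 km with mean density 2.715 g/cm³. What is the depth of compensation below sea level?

ρ_ref D = ρ (D + h) → D (ρ_ref − ρ) = ρ h.
D = ρ h/(ρ_ref − ρ) = 2.715 × 1.58 km/(2.766 − 2.715) = 84.1 km.

84.1 km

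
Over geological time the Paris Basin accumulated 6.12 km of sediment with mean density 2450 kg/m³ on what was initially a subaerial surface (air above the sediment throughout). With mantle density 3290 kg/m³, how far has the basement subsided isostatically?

4.56 km

Subaerial load: s = t ρ_sed / ρ_m = 6.12 km × 2450/3290 = 4.56 km.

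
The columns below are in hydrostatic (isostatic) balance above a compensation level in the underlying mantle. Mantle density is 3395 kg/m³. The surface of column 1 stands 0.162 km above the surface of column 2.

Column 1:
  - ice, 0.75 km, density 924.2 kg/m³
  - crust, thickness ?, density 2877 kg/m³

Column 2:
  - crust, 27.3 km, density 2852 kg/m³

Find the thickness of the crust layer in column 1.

26.1 km

Take the compensation level at the base of the deeper column (depth z_c below the surface of column 1) and equate Σ ρ_i t_i down to z_c; mantle fills any gap and the z_c terms cancel.
Column 1: 0.75×924.2 + x×2877 + (z_c − 0.75 − x)×3395
Column 2: 0.162×0 + 27.3×2852 + (z_c − 0.162 − 27.3)×3395
The z_c×3395 term appears on both sides and cancels. Collect the known terms of each column as K = Σ(ρt)_known − 3395 × (depth of known layers): K_1 = 693.15 − 3395×0.75 = −1853.1; K_2 = 77859.6 − 3395×(0.162 + 27.3) = −15373.89.
Balance: K_1 − x×(3395 − 2877) = K_2, so x = (K_1 − K_2)/(3395 − 2877) = 13520.8/518 = 26.1 km.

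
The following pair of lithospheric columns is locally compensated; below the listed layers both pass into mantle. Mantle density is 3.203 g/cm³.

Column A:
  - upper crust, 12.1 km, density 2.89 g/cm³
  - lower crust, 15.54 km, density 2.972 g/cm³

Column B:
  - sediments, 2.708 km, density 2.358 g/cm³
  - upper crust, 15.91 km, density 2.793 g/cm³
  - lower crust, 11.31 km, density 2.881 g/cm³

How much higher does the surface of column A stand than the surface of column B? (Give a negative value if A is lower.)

For any compensation level in the mantle, the mantle terms cancel and isostasy reduces to e = (Σt_A − Σt_B) − (Σ(ρt)_A − Σ(ρt)_B) / ρ_m.
Σt_A = 27.64 km; Σt_B = 29.928 km; Σ(ρt)_A = 81.15388; Σ(ρt)_B = 83.406204 (in km·g/cm³).
e = (27.64 − 29.928) − (81.15388 − 83.406204) / 3.203 = −1.58 km.

−1.58 km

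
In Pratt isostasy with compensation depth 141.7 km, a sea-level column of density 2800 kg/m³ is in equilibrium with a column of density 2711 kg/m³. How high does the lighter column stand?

ρ_ref D = ρ (D + h) → h = D (ρ_ref − ρ)/ρ.
h = 141.7 km × (2800 − 2711)/2711 = 4.65 km.

4.65 km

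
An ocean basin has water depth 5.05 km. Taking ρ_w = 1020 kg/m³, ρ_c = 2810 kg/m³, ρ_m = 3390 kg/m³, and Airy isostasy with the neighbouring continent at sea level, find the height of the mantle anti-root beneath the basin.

Isostatic balance requires: replacing crust with seawater at the top is compensated by replacing crust with mantle at the base: d (ρ_c − ρ_w) = a (ρ_m − ρ_c).
a = d (ρ_c − ρ_w)/(ρ_m − ρ_c) = 5.05 km × 1790/580 = 15.6 km.

15.6 km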